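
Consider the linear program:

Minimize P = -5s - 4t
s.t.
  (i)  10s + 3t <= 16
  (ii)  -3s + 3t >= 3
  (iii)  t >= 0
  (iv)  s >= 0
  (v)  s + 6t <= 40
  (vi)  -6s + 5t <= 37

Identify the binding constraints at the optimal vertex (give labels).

(i) and (iv)

Feasible corners and P = -5s - 4t:
  (1, 2) → P = -13
  (0, 16/3) → P = -64/3
  (0, 1) → P = -4

The minimum is at (0, 16/3). Substituting into each constraint, equality holds for (i) and (iv); the remaining constraints have slack.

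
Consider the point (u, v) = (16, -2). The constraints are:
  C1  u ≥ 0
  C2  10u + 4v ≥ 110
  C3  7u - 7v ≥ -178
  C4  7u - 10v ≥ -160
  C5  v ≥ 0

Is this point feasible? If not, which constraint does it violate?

not feasible — violates C5

Constraint C5: v = -2, which is not ≥ 0. All other constraints are satisfied.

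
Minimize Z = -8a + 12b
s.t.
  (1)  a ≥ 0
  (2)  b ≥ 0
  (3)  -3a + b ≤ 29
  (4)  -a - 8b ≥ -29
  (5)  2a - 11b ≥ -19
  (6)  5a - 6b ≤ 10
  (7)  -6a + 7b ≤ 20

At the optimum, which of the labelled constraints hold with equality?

Vertices and Z = -8a + 12b:
  (0, 0) → Z = 0
  (0, 19/11) → Z = 228/11
  (2, 0) → Z = -16
  (224/43, 115/43) → Z = -412/43

The minimum is at (2, 0). Substituting into each constraint, equality holds for (2) and (6); the remaining constraints have slack.

(2) and (6)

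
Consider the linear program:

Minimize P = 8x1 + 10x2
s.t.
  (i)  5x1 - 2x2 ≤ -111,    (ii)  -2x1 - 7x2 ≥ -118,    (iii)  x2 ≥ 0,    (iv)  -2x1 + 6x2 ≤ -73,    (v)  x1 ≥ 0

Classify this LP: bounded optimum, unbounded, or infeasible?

infeasible

The boundaries -2x1 - 7x2 = -118 and x2 = 0 meet at (59, 0), but that point violates 5x1 - 2x2 ≤ -111. Every candidate vertex is excluded by some other constraint, so the feasible region is empty.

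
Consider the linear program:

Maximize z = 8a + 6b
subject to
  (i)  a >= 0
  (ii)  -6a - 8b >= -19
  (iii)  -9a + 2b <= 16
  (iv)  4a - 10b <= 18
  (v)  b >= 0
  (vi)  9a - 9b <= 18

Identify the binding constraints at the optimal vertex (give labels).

Extreme points and z = 8a + 6b:
  (0, 19/8) → z = 57/4
  (0, 0) → z = 0
  (5/2, 1/2) → z = 23
  (2, 0) → z = 16

The maximum is at (5/2, 1/2). Substituting into each constraint, equality holds for (ii) and (vi); the remaining constraints have slack.

(ii) and (vi)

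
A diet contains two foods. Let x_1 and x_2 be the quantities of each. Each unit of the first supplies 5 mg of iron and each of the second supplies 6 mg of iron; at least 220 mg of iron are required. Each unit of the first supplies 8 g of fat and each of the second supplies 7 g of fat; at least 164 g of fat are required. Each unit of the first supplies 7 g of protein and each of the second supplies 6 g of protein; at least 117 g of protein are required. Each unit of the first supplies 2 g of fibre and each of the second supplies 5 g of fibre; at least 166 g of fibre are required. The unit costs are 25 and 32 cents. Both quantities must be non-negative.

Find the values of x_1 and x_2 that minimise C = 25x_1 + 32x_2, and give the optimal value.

Extreme points and C = 25x_1 + 32x_2:
  (0, 110/3) → C = 3520/3
  (83, 0) → C = 2075
  (8, 30) → C = 1160
The feasible region is unbounded (it extends along (0, 1), (1, 0)), but C strictly increases along every unbounded feasible direction, so there is no improving ray and the minimum is attained at a vertex.

The binding constraints are 5x_1 + 6x_2 = 220 and 2x_1 + 5x_2 = 166.
Solving simultaneously gives x_1 = 8, x_2 = 30.

x_1 = 8, x_2 = 30, minimum C = 1160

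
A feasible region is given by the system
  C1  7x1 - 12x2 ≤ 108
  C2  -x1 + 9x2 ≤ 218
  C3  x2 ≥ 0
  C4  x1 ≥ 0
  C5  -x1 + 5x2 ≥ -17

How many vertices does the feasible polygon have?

The feasible vertices (each the meet of two boundaries and inside every other half-plane) are:
  (1196/17, 1634/51)
  (108/7, 0)
  (0, 218/9)
  (0, 0)

4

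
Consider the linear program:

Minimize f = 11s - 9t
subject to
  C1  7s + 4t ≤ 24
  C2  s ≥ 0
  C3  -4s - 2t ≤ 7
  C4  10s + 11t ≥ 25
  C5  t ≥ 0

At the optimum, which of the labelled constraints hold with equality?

Corner points and f = 11s - 9t:
  (0, 6) → f = -54
  (24/7, 0) → f = 264/7
  (0, 25/11) → f = -225/11
  (5/2, 0) → f = 55/2

The minimum is at (0, 6). Substituting into each constraint, equality holds for C1 and C2; the remaining constraints have slack.

C1 and C2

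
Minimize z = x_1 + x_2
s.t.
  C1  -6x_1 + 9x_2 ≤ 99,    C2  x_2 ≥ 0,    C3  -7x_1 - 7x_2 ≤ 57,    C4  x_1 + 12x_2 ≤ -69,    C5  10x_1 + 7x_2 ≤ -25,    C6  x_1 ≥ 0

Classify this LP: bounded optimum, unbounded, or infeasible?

The boundaries -7x_1 - 7x_2 = 57 and 10x_1 + 7x_2 = -25 meet at (32/3, -395/21), but that point violates x_2 ≥ 0. Every candidate vertex is excluded by some other constraint, so the feasible region is empty.

infeasible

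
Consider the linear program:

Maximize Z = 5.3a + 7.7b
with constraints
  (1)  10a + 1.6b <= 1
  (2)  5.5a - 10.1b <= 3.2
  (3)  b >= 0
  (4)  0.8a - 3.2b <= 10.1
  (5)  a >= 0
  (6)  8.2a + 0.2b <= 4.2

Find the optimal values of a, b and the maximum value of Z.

Vertices and Z = 5.3a + 7.7b:
  (0.1, 0) → Z = 0.53
  (0, 0.625) → Z = 4.8125
  (0, 0) → Z = 0

At the optimal vertex, 10a + 1.6b = 1 and a = 0.
Solving simultaneously gives a = 0, b = 0.625.

a = 0, b = 0.625, maximum Z = 4.8125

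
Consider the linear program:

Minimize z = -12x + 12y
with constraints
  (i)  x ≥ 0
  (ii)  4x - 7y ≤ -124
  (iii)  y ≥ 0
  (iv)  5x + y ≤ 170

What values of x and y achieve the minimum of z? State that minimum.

x = 82/3, y = 100/3, minimum z = 72

Vertices and z = -12x + 12y:
  (0, 124/7) → z = 1488/7
  (0, 170) → z = 2040
  (82/3, 100/3) → z = 72

The optimum lies where 4x - 7y = -124 and 5x + y = 170.
Solving simultaneously gives x = 82/3, y = 100/3.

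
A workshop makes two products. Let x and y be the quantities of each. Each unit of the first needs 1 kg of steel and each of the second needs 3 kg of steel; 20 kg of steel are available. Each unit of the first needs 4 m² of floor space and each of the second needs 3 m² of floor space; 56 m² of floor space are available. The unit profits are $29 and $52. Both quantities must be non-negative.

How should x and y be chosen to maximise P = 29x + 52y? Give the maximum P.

Feasible corners and P = 29x + 52y:
  (0, 0) → P = 0
  (0, 20/3) → P = 1040/3
  (14, 0) → P = 406
  (12, 8/3) → P = 1460/3

x = 12, y = 8/3, maximum P = 1460/3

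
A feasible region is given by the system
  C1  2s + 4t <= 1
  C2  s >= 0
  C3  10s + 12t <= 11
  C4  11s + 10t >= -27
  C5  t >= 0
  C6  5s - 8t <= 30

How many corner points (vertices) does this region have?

Intersecting each pair of boundary lines and keeping only the points that satisfy every inequality leaves:
  (0, 1/4)
  (1/2, 0)
  (0, 0)

3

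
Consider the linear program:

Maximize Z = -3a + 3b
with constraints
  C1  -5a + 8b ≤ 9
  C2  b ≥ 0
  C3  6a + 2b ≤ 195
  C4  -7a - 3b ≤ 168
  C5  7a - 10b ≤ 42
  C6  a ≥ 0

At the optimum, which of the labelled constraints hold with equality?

C1 and C6

Feasible corners and Z = -3a + 3b:
  (771/29, 1029/58) → Z = -1539/58
  (0, 9/8) → Z = 27/8
  (6, 0) → Z = -18
  (0, 0) → Z = 0
  (1017/37, 1113/74) → Z = -2763/74

The maximum is at (0, 9/8). Substituting into each constraint, equality holds for C1 and C6; the remaining constraints have slack.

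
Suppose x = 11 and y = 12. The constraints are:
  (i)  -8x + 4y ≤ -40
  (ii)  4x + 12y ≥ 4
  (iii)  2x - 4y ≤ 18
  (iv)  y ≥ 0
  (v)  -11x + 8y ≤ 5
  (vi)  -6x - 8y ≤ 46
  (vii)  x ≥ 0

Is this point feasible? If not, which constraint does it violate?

(i): -40 ≤ -40 ✓
(ii): 188 ≥ 4 ✓
(iii): -26 ≤ 18 ✓
(iv): 12 ≥ 0 ✓
(v): -25 ≤ 5 ✓
(vi): -162 ≤ 46 ✓
(vii): 11 ≥ 0 ✓

feasible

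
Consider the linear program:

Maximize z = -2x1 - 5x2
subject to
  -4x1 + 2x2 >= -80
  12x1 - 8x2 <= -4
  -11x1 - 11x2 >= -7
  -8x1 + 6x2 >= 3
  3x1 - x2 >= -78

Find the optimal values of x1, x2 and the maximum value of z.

x1 = -93/2, x2 = -123/2, maximum z = 801/2

Vertices and z = -2x1 - 5x2:
  (3/55, 32/55) → z = -166/55
  (0, 1/2) → z = -5/2
  (-851/44, 879/44) → z = -2693/44
  (-93/2, -123/2) → z = 801/2

At the optimal vertex, -8x1 + 6x2 = 3 and 3x1 - x2 = -78.
Solving simultaneously gives x1 = -93/2, x2 = -123/2.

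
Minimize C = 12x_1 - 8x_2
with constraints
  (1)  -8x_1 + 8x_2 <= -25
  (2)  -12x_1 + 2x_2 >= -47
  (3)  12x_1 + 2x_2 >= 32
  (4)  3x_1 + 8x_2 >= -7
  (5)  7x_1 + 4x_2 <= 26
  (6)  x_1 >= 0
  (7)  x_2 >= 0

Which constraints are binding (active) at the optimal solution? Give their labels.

Vertices and C = 12x_1 - 8x_2:
  (7/2, 3/8) → C = 39
  (25/8, 0) → C = 75/2
  (26/7, 0) → C = 312/7

The minimum is at (25/8, 0). Substituting into each constraint, equality holds for (1) and (7); the remaining constraints have slack.

(1) and (7)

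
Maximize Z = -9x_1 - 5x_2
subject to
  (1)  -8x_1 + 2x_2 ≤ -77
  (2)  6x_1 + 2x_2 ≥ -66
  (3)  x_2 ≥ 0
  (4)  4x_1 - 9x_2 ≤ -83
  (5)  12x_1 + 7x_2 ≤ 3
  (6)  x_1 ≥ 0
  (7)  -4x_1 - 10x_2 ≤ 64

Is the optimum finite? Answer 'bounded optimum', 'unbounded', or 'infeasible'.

The boundaries -8x_1 + 2x_2 = -77 and 4x_1 - 9x_2 = -83 meet at (859/64, 243/16), but that point violates 12x_1 + 7x_2 ≤ 3. Every candidate vertex is excluded by some other constraint, so the feasible region is empty.

infeasible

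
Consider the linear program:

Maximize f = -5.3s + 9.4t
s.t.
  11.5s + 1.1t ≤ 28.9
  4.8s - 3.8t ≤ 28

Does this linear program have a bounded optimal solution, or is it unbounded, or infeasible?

From the feasible point (89/31, -116/31), moving in the direction (-1.1, 11.5) keeps every constraint satisfied while f increases without bound.

unbounded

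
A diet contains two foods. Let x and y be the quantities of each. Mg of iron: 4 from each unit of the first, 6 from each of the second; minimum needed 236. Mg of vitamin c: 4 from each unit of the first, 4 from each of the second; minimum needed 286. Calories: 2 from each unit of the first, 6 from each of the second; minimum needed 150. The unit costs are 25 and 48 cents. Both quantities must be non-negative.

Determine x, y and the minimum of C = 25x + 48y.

Corner points and C = 25x + 48y:
  (0, 143/2) → C = 3432
  (75, 0) → C = 1875
  (279/4, 7/4) → C = 7311/4
The feasible region is unbounded (it extends along (0, 1), (1, 0)), but C strictly increases along every unbounded feasible direction, so there is no improving ray and the minimum is attained at a vertex.

The binding constraints are 4x + 4y = 286 and 2x + 6y = 150.
Solving simultaneously gives x = 279/4, y = 7/4.

x = 279/4, y = 7/4, minimum C = 7311/4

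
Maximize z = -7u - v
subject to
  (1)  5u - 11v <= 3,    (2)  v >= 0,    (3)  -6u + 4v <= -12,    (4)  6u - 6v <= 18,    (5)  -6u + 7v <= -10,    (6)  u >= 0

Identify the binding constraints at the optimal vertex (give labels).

Corner points and z = -7u - v:
  (5, 2) → z = -37
  (89/31, 32/31) → z = -655/31
  (11, 8) → z = -85

The maximum is at (89/31, 32/31). Substituting into each constraint, equality holds for (1) and (5); the remaining constraints have slack.

(1) and (5)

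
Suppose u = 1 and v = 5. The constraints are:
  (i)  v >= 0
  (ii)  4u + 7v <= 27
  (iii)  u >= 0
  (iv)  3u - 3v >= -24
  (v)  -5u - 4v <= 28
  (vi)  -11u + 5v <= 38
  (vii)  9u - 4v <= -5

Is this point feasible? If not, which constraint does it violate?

not feasible — violates (ii)

Constraint (ii): 4u + 7v = 39, which is not ≤ 27. All other constraints are satisfied.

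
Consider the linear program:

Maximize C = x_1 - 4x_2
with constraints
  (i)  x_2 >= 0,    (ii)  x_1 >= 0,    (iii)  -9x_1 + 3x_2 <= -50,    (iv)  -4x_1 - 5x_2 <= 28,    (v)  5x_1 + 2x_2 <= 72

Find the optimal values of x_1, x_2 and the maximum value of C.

x_1 = 72/5, x_2 = 0, maximum C = 72/5

Extreme points and C = x_1 - 4x_2:
  (50/9, 0) → C = 50/9
  (72/5, 0) → C = 72/5
  (316/33, 398/33) → C = -116/3

The binding constraints are x_2 = 0 and 5x_1 + 2x_2 = 72.
Solving simultaneously gives x_1 = 72/5, x_2 = 0.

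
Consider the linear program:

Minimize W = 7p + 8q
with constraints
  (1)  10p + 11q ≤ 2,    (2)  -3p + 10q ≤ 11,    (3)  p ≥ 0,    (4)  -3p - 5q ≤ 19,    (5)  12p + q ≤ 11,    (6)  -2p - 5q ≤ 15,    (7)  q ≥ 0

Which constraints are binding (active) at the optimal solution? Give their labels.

(3) and (7)

Corner points and W = 7p + 8q:
  (0, 2/11) → W = 16/11
  (1/5, 0) → W = 7/5
  (0, 0) → W = 0

The minimum is at (0, 0). Substituting into each constraint, equality holds for (3) and (7); the remaining constraints have slack.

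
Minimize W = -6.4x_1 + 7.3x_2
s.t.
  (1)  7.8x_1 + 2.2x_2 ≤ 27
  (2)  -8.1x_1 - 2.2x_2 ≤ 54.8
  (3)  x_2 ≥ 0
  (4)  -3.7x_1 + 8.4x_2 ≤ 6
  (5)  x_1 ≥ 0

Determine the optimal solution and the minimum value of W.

The binding constraints are 7.8x_1 + 2.2x_2 = 27 and x_2 = 0.
Solving simultaneously gives x_1 = 45/13, x_2 = 0.

x_1 = 45/13, x_2 = 0, minimum W = -288/13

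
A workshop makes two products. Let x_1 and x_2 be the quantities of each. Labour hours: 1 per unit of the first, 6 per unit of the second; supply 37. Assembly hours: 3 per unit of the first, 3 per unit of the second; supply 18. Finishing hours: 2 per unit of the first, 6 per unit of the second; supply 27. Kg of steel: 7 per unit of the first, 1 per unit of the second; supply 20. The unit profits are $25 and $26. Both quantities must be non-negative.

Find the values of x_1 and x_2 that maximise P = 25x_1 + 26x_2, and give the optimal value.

At the optimal vertex, 3x_1 + 3x_2 = 18 and 2x_1 + 6x_2 = 27.
Solving simultaneously gives x_1 = 9/4, x_2 = 15/4.

x_1 = 9/4, x_2 = 15/4, maximum P = 615/4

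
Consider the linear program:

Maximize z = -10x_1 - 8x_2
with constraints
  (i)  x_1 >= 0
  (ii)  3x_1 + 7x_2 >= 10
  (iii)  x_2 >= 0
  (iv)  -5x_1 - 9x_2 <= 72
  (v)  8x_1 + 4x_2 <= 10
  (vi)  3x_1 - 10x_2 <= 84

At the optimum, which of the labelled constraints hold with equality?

Vertices and z = -10x_1 - 8x_2:
  (0, 10/7) → z = -80/7
  (0, 5/2) → z = -20
  (15/22, 25/22) → z = -175/11

The maximum is at (0, 10/7). Substituting into each constraint, equality holds for (i) and (ii); the remaining constraints have slack.

(i) and (ii)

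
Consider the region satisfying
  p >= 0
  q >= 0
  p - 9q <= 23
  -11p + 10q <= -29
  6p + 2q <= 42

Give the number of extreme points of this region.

Of the 10 pairwise boundary intersections, those satisfying every inequality are:
  (29/11, 0)
  (7, 0)
  (239/41, 144/41)

3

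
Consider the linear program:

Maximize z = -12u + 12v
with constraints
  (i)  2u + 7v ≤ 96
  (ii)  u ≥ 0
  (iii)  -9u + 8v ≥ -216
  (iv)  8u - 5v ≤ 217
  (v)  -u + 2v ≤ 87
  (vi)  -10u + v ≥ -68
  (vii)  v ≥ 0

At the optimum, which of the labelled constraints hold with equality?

Feasible corners and z = -12u + 12v:
  (0, 96/7) → z = 1152/7
  (143/18, 103/9) → z = 42
  (0, 0) → z = 0
  (34/5, 0) → z = -408/5

The maximum is at (0, 96/7). Substituting into each constraint, equality holds for (i) and (ii); the remaining constraints have slack.

(i) and (ii)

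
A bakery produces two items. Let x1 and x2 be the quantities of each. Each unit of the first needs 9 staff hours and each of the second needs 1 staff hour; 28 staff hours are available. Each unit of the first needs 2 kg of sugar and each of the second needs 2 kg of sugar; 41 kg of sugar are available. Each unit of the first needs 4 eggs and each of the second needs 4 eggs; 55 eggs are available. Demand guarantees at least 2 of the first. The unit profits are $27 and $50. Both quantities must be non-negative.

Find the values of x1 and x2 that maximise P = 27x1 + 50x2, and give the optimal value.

Feasible corners and P = 27x1 + 50x2:
  (28/9, 0) → P = 84
  (2, 0) → P = 54
  (2, 10) → P = 554

The binding constraints are 9x1 + x2 = 28 and x1 = 2.
Solving simultaneously gives x1 = 2, x2 = 10.

x1 = 2, x2 = 10, maximum P = 554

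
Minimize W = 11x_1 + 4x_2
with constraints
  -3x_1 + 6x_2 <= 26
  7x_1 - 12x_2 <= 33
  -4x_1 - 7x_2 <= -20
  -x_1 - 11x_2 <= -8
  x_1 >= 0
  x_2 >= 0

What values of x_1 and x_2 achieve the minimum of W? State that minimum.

x_1 = 0, x_2 = 20/7, minimum W = 80/7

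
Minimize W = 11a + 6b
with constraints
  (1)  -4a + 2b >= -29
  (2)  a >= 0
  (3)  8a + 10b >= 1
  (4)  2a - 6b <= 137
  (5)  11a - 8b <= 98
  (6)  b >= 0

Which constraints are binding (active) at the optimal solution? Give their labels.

(2) and (3)

Feasible corners and W = 11a + 6b:
  (29/4, 0) → W = 319/4
  (0, 1/10) → W = 3/5
  (1/8, 0) → W = 11/8
The feasible region is unbounded (it extends along (0, 1), (1, 2)), but W strictly increases along every unbounded feasible direction, so there is no improving ray and the minimum is attained at a vertex.

The minimum is at (0, 1/10). Substituting into each constraint, equality holds for (2) and (3); the remaining constraints have slack.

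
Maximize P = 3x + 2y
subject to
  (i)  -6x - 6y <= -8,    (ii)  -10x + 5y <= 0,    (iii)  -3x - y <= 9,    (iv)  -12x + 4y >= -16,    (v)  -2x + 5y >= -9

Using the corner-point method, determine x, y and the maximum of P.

The binding constraints are -10x + 5y = 0 and -12x + 4y = -16.
Solving simultaneously gives x = 4, y = 8.

x = 4, y = 8, maximum P = 28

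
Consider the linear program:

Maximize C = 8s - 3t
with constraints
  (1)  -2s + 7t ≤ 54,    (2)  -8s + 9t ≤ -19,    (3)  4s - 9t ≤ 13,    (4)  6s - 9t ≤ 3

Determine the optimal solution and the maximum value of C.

s = 169/8, t = 55/4, maximum C = 511/4

Corner points and C = 8s - 3t:
  (619/38, 235/19) → C = 1771/19
  (169/8, 55/4) → C = 511/4
  (8, 5) → C = 49

The optimum lies where -2s + 7t = 54 and 6s - 9t = 3.
Solving simultaneously gives s = 169/8, t = 55/4.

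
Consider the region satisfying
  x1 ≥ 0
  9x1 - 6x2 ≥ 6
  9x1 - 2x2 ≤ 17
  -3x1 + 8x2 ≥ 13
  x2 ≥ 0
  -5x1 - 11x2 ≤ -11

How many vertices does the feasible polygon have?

Intersecting each pair of boundary lines and keeping only the points that satisfy every inequality leaves:
  (5/2, 11/4)
  (7/3, 5/2)
  (27/11, 28/11)

3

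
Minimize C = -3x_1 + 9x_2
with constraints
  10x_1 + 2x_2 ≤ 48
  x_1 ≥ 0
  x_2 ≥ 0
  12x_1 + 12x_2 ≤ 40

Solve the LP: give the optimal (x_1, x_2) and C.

x_1 = 10/3, x_2 = 0, minimum C = -10

Feasible corners and C = -3x_1 + 9x_2:
  (0, 0) → C = 0
  (0, 10/3) → C = 30
  (10/3, 0) → C = -10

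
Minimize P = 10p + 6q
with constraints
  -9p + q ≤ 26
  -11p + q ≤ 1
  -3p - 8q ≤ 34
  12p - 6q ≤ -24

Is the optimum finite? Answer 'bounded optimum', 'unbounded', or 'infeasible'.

bounded optimum

Feasible corners and P = 10p + 6q:
  (25/2, 277/2) → P = 956
  (1/3, 14/3) → P = 94/3
The feasible region has finitely many vertices and no improving ray; the minimum is 94/3 at (1/3, 14/3).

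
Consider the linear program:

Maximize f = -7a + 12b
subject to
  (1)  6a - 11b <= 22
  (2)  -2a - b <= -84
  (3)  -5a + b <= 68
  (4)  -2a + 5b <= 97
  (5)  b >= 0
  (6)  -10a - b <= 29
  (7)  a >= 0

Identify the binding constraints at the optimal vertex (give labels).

(2) and (4)

Feasible corners and f = -7a + 12b:
  (473/14, 115/7) → f = -551/14
  (1177/8, 313/4) → f = -727/8
  (323/12, 181/6) → f = 2083/12

The maximum is at (323/12, 181/6). Substituting into each constraint, equality holds for (2) and (4); the remaining constraints have slack.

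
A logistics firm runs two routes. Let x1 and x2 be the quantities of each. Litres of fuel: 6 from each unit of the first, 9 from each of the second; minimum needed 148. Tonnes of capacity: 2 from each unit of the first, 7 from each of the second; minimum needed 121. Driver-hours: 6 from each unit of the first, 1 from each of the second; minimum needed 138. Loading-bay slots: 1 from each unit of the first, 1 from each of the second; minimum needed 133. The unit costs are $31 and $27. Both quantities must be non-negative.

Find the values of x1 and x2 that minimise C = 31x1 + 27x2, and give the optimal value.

Extreme points and C = 31x1 + 27x2:
  (0, 138) → C = 3726
  (133, 0) → C = 4123
  (1, 132) → C = 3595
The feasible region is unbounded (it extends along (0, 1), (1, 0)), but C strictly increases along every unbounded feasible direction, so there is no improving ray and the minimum is attained at a vertex.

At the optimal vertex, 6x1 + x2 = 138 and x1 + x2 = 133.
Solving simultaneously gives x1 = 1, x2 = 132.

x1 = 1, x2 = 132, minimum C = 3595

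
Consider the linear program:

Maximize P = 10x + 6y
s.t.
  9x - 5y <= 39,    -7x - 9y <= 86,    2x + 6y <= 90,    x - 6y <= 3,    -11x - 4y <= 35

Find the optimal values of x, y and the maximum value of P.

Extreme points and P = 10x + 6y:
  (171/16, 183/16) → P = 351/2
  (219/49, 12/49) → P = 2262/49
  (-285/29, 530/29) → P = 330/29
  (-99/35, -34/35) → P = -1194/35

At the optimal vertex, 9x - 5y = 39 and 2x + 6y = 90.
Solving simultaneously gives x = 171/16, y = 183/16.

x = 171/16, y = 183/16, maximum P = 351/2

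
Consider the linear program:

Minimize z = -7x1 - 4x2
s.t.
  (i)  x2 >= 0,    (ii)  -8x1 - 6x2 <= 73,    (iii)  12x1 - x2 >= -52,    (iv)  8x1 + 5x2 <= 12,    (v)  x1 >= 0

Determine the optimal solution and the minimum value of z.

Extreme points and z = -7x1 - 4x2:
  (3/2, 0) → z = -21/2
  (0, 0) → z = 0
  (0, 12/5) → z = -48/5

At the optimal vertex, x2 = 0 and 8x1 + 5x2 = 12.
Solving simultaneously gives x1 = 3/2, x2 = 0.

x1 = 3/2, x2 = 0, minimum z = -21/2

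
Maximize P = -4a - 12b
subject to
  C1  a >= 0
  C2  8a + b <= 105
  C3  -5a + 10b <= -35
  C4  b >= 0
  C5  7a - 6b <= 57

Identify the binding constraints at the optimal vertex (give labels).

C3 and C4

Extreme points and P = -4a - 12b:
  (7, 0) → P = -28
  (9, 1) → P = -48
  (57/7, 0) → P = -228/7

The maximum is at (7, 0). Substituting into each constraint, equality holds for C3 and C4; the remaining constraints have slack.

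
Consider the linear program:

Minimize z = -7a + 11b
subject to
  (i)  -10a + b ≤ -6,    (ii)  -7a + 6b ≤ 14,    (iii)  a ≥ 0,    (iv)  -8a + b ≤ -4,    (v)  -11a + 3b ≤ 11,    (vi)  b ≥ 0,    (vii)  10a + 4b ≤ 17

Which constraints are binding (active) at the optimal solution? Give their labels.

Extreme points and z = -7a + 11b:
  (3/5, 0) → z = -21/5
  (41/50, 11/5) → z = 923/50
  (17/10, 0) → z = -119/10

The minimum is at (17/10, 0). Substituting into each constraint, equality holds for (vi) and (vii); the remaining constraints have slack.

(vi) and (vii)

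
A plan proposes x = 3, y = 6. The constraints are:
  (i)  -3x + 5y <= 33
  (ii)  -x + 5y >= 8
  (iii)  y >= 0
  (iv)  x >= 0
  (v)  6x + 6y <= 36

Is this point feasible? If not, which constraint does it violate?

Constraint (v): 6x + 6y = 54, which is not ≤ 36. All other constraints are satisfied.

not feasible — violates (v)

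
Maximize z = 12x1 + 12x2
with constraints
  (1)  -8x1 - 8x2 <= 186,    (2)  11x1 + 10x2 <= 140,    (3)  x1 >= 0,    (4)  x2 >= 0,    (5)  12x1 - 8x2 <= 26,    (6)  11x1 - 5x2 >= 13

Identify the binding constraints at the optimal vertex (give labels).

(2) and (6)

Vertices and z = 12x1 + 12x2:
  (345/52, 697/104) → z = 4161/26
  (166/33, 127/15) → z = 8908/55
  (13/6, 0) → z = 26
  (13/11, 0) → z = 156/11

The maximum is at (166/33, 127/15). Substituting into each constraint, equality holds for (2) and (6); the remaining constraints have slack.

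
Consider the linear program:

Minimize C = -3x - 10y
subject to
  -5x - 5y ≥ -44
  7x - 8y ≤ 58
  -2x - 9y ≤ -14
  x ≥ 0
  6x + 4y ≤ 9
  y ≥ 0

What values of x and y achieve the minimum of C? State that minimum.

Corner points and C = -3x - 10y:
  (0, 14/9) → C = -140/9
  (25/46, 33/23) → C = -735/46
  (0, 9/4) → C = -45/2

The optimum lies where x = 0 and 6x + 4y = 9.
Solving simultaneously gives x = 0, y = 9/4.

x = 0, y = 9/4, minimum C = -45/2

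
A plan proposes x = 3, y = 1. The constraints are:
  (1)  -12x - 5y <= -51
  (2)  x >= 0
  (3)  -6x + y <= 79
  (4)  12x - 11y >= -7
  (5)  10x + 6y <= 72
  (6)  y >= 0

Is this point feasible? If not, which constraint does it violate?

Constraint (1): -12x - 5y = -41, which is not ≤ -51. All other constraints are satisfied.

not feasible — violates (1)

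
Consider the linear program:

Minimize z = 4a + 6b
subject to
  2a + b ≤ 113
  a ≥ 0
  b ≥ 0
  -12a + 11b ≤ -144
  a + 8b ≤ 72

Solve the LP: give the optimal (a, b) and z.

a = 12, b = 0, minimum z = 48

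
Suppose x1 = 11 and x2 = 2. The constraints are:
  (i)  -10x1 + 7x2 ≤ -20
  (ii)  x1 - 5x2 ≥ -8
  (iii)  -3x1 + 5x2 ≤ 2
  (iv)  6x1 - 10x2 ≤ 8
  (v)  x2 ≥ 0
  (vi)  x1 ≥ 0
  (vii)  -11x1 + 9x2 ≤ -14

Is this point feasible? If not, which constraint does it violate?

Constraint (iv): 6x1 - 10x2 = 46, which is not ≤ 8. All other constraints are satisfied.

not feasible — violates (iv)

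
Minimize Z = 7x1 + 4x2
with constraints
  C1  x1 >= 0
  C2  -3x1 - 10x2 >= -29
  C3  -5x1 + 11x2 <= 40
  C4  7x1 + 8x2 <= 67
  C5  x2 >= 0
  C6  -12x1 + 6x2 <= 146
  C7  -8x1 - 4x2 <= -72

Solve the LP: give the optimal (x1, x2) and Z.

x1 = 9, x2 = 0, minimum Z = 63

At the optimal vertex, x2 = 0 and -8x1 - 4x2 = -72.
Solving simultaneously gives x1 = 9, x2 = 0.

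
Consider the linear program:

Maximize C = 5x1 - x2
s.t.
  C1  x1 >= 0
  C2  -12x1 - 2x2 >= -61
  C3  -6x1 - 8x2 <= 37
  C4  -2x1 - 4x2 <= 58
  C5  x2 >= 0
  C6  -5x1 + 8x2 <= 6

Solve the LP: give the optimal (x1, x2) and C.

x1 = 61/12, x2 = 0, maximum C = 305/12

Corner points and C = 5x1 - x2:
  (0, 0) → C = 0
  (0, 3/4) → C = -3/4
  (61/12, 0) → C = 305/12
  (238/53, 377/106) → C = 2003/106

The binding constraints are -12x1 - 2x2 = -61 and x2 = 0.
Solving simultaneously gives x1 = 61/12, x2 = 0.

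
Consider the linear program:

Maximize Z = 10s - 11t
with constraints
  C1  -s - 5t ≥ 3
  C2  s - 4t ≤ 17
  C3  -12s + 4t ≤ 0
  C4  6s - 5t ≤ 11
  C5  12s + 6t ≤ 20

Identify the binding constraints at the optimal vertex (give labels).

C3 and C4

Corner points and Z = 10s - 11t:
  (-3/16, -9/16) → Z = 69/16
  (8/7, -29/35) → Z = 719/35
  (-11/9, -11/3) → Z = 253/9

The maximum is at (-11/9, -11/3). Substituting into each constraint, equality holds for C3 and C4; the remaining constraints have slack.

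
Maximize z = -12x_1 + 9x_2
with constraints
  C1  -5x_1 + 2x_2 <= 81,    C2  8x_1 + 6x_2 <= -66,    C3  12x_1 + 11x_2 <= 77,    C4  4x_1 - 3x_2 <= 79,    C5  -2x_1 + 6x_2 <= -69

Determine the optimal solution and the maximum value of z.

x_1 = -24, x_2 = -39/2, maximum z = 225/2

Feasible corners and z = -12x_1 + 9x_2:
  (-401/7, -719/7) → z = -237
  (-24, -39/2) → z = 225/2
  (23/4, -56/3) → z = -237
  (3/10, -57/5) → z = -531/5

The optimum lies where -5x_1 + 2x_2 = 81 and -2x_1 + 6x_2 = -69.
Solving simultaneously gives x_1 = -24, x_2 = -39/2.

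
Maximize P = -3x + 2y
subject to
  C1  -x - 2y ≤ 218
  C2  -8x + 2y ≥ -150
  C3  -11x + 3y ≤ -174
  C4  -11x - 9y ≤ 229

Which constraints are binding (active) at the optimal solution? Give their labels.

C2 and C3

Vertices and P = -3x + 2y:
  (51, 129) → P = 105
  (446/47, -1741/47) → P = -4820/47
  (293/44, -403/12) → P = -11503/132

The maximum is at (51, 129). Substituting into each constraint, equality holds for C2 and C3; the remaining constraints have slack.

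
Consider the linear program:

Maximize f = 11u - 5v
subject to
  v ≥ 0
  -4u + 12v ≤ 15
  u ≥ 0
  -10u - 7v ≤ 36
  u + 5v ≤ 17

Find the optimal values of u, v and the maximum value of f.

u = 17, v = 0, maximum f = 187

Feasible corners and f = 11u - 5v:
  (0, 0) → f = 0
  (17, 0) → f = 187
  (0, 5/4) → f = -25/4
  (129/32, 83/32) → f = 251/8

The binding constraints are v = 0 and u + 5v = 17.
Solving simultaneously gives u = 17, v = 0.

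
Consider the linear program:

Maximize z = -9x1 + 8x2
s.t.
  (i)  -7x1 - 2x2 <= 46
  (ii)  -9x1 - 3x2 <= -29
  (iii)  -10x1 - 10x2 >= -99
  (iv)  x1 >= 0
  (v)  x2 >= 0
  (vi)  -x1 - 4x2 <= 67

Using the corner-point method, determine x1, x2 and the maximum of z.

Vertices and z = -9x1 + 8x2:
  (0, 29/3) → z = 232/3
  (29/9, 0) → z = -29
  (0, 99/10) → z = 396/5
  (99/10, 0) → z = -891/10

The optimum lies where -10x1 - 10x2 = -99 and x1 = 0.
Solving simultaneously gives x1 = 0, x2 = 99/10.

x1 = 0, x2 = 99/10, maximum z = 396/5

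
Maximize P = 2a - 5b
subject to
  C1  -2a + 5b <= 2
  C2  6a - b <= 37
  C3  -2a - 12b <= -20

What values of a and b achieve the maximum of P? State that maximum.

The binding constraints are 6a - b = 37 and -2a - 12b = -20.
Solving simultaneously gives a = 232/37, b = 23/37.

a = 232/37, b = 23/37, maximum P = 349/37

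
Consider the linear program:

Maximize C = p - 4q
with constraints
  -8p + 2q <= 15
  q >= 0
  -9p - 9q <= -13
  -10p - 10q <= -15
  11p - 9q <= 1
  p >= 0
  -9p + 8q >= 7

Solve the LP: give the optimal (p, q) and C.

Feasible corners and C = p - 4q:
  (0, 15/2) → C = -30
  (0, 3/2) → C = -6
  (5/17, 41/34) → C = -77/17
  (71/7, 86/7) → C = -39
The feasible region is unbounded (it extends along (9, 11), (1, 4)), but C strictly decreases along every unbounded feasible direction, so there is no improving ray and the maximum is attained at a vertex.

p = 5/17, q = 41/34, maximum C = -77/17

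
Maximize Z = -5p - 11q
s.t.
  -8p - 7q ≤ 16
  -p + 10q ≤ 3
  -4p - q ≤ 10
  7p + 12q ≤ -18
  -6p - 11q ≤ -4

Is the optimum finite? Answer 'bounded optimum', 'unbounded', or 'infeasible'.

The boundaries -8p - 7q = 16 and 7p + 12q = -18 meet at (-66/47, -32/47), but that point violates -6p - 11q ≤ -4. Every candidate vertex is excluded by some other constraint, so the feasible region is empty.

infeasible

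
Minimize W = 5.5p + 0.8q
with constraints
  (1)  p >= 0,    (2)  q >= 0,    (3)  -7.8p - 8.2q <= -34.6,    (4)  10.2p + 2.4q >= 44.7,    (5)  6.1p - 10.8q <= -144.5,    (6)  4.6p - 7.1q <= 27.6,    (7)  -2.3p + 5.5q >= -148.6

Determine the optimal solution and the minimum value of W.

Feasible corners and W = 5.5p + 0.8q:
  (0, 149/8) → W = 149/10
  (1133/1040, 58219/4160) → W = 178753/10400
  (132403/637, 83306/637) → W = 7948613/6370
The feasible region is unbounded (it extends along (0, 1), (71, 46)), but W strictly increases along every unbounded feasible direction, so there is no improving ray and the minimum is attained at a vertex.

The optimum lies where p = 0 and 10.2p + 2.4q = 44.7.
Solving simultaneously gives p = 0, q = 149/8.

p = 0, q = 18.625, minimum W = 14.9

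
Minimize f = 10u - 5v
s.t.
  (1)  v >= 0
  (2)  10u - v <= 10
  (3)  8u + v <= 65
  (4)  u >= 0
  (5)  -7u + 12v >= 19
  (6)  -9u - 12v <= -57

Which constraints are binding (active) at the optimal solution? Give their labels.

Feasible corners and f = 10u - 5v:
  (25/6, 95/3) → f = -350/3
  (59/43, 160/43) → f = -210/43
  (0, 65) → f = -325
  (0, 19/4) → f = -95/4

The minimum is at (0, 65). Substituting into each constraint, equality holds for (3) and (4); the remaining constraints have slack.

(3) and (4)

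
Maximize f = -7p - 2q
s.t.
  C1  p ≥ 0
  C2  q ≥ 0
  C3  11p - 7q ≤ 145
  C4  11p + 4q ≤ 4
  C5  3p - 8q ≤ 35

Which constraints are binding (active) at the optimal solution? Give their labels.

Extreme points and f = -7p - 2q:
  (0, 0) → f = 0
  (0, 1) → f = -2
  (4/11, 0) → f = -28/11

The maximum is at (0, 0). Substituting into each constraint, equality holds for C1 and C2; the remaining constraints have slack.

C1 and C2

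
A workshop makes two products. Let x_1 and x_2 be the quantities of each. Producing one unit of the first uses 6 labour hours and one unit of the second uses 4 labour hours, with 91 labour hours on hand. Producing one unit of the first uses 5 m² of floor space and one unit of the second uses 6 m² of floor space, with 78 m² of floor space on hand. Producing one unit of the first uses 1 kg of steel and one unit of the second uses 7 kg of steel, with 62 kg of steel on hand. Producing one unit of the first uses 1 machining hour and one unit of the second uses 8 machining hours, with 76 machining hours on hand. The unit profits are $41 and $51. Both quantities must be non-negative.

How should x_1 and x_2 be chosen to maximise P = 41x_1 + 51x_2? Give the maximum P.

x_1 = 6, x_2 = 8, maximum P = 654

Extreme points and P = 41x_1 + 51x_2:
  (0, 0) → P = 0
  (0, 62/7) → P = 3162/7
  (91/6, 0) → P = 3731/6
  (117/8, 13/16) → P = 10257/16
  (6, 8) → P = 654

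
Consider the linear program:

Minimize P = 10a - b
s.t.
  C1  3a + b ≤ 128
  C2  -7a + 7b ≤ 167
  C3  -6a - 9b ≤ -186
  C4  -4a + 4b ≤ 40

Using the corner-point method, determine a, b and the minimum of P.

Corner points and P = 10a - b:
  (46, -10) → P = 470
  (59/2, 79/2) → P = 511/2
  (32/5, 82/5) → P = 238/5

a = 32/5, b = 82/5, minimum P = 238/5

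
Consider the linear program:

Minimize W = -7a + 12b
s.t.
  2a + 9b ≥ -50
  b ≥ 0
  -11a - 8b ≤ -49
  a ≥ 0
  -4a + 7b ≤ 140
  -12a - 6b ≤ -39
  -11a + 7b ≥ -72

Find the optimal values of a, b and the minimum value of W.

Extreme points and W = -7a + 12b:
  (49/11, 0) → W = -343/11
  (72/11, 0) → W = -504/11
  (3/5, 53/10) → W = 297/5
  (0, 20) → W = 240
  (0, 13/2) → W = 78
  (212/7, 1828/49) → W = 11548/49

a = 72/11, b = 0, minimum W = -504/11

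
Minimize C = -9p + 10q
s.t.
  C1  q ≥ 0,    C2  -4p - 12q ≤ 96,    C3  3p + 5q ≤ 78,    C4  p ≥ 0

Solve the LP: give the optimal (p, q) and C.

p = 26, q = 0, minimum C = -234

Extreme points and C = -9p + 10q:
  (26, 0) → C = -234
  (0, 0) → C = 0
  (0, 78/5) → C = 156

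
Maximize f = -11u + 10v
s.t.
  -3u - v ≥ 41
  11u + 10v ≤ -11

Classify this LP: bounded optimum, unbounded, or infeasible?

unbounded

From the feasible point (-21, 22), moving in the direction (-10, 11) keeps every constraint satisfied while f increases without bound.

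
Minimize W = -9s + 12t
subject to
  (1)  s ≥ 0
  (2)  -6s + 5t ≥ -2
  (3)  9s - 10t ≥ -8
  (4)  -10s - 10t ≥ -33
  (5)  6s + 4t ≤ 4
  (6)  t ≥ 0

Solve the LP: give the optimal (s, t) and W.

Feasible corners and W = -9s + 12t:
  (0, 4/5) → W = 48/5
  (0, 0) → W = 0
  (14/27, 2/9) → W = -2
  (1/3, 0) → W = -3
  (1/12, 7/8) → W = 39/4

s = 1/3, t = 0, minimum W = -3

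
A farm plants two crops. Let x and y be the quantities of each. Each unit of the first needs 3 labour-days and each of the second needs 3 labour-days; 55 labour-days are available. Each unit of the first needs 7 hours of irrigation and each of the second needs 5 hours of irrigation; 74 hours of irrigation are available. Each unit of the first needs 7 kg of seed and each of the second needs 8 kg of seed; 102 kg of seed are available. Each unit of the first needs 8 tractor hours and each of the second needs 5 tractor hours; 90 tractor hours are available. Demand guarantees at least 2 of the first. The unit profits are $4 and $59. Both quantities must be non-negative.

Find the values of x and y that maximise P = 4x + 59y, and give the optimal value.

x = 2, y = 11, maximum P = 657

Extreme points and P = 4x + 59y:
  (74/7, 0) → P = 296/7
  (2, 0) → P = 8
  (82/21, 28/3) → P = 3964/7
  (2, 11) → P = 657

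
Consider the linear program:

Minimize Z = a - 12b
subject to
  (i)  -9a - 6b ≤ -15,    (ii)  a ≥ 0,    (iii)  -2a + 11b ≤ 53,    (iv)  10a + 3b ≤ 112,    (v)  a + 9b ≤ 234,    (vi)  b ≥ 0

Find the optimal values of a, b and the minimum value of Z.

Corner points and Z = a - 12b:
  (0, 5/2) → Z = -30
  (5/3, 0) → Z = 5/3
  (0, 53/11) → Z = -636/11
  (37/4, 13/2) → Z = -275/4
  (56/5, 0) → Z = 56/5

The binding constraints are -2a + 11b = 53 and 10a + 3b = 112.
Solving simultaneously gives a = 37/4, b = 13/2.

a = 37/4, b = 13/2, minimum Z = -275/4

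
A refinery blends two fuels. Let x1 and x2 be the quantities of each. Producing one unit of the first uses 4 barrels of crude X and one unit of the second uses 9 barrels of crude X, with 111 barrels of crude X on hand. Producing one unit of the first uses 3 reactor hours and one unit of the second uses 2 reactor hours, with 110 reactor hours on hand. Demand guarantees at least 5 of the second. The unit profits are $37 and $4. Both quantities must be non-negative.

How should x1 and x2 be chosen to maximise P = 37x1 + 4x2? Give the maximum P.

x1 = 33/2, x2 = 5, maximum P = 1261/2

Corner points and P = 37x1 + 4x2:
  (0, 37/3) → P = 148/3
  (0, 5) → P = 20
  (33/2, 5) → P = 1261/2

At the optimal vertex, 4x1 + 9x2 = 111 and x2 = 5.
Solving simultaneously gives x1 = 33/2, x2 = 5.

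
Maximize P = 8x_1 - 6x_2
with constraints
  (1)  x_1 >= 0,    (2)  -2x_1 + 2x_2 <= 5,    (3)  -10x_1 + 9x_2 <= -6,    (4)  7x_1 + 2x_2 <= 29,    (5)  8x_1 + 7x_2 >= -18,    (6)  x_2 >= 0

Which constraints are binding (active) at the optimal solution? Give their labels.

(4) and (6)

Feasible corners and P = 8x_1 - 6x_2:
  (273/83, 248/83) → P = 696/83
  (3/5, 0) → P = 24/5
  (29/7, 0) → P = 232/7

The maximum is at (29/7, 0). Substituting into each constraint, equality holds for (4) and (6); the remaining constraints have slack.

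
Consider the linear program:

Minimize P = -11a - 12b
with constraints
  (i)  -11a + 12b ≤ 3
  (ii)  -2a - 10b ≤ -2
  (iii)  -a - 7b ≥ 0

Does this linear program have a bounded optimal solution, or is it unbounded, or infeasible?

From the feasible point (7/2, -1/2), moving in the direction (7, -1) keeps every constraint satisfied while P decreases without bound.

unbounded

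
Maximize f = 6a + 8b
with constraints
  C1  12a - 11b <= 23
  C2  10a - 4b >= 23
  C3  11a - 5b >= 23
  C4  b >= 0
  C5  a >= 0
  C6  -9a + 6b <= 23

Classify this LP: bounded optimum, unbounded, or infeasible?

From the feasible point (161/62, 23/31), moving in the direction (6, 9) keeps every constraint satisfied while f increases without bound.

unbounded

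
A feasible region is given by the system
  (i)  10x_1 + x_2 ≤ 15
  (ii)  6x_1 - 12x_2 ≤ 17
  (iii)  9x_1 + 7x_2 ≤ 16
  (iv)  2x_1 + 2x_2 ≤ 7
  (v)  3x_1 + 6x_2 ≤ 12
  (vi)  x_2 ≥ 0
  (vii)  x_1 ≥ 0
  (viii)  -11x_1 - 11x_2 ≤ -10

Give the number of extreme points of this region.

The feasible vertices (each the meet of two boundaries and inside every other half-plane) are:
  (89/61, 25/61)
  (3/2, 0)
  (4/11, 20/11)
  (0, 2)
  (10/11, 0)
  (0, 10/11)

6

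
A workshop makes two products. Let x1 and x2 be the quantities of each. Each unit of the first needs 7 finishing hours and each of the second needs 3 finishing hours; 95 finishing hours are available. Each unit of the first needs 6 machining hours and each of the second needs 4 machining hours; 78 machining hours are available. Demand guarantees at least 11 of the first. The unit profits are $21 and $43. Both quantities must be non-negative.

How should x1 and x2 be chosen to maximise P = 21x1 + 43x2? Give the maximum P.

x1 = 11, x2 = 3, maximum P = 360

Corner points and P = 21x1 + 43x2:
  (13, 0) → P = 273
  (11, 0) → P = 231
  (11, 3) → P = 360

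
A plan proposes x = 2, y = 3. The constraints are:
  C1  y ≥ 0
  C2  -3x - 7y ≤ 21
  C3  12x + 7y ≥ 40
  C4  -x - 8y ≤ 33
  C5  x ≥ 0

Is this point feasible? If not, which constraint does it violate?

feasible

C1: 3 ≥ 0 ✓
C2: -27 ≤ 21 ✓
C3: 45 ≥ 40 ✓
C4: -26 ≤ 33 ✓
C5: 2 ≥ 0 ✓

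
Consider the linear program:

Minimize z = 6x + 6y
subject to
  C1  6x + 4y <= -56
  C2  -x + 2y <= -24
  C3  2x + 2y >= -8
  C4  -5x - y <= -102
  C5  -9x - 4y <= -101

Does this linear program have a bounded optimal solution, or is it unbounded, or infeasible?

infeasible

The boundaries 6x + 4y = -56 and -9x - 4y = -101 meet at (157/3, -185/2), but that point violates 2x + 2y ≥ -8. Every candidate vertex is excluded by some other constraint, so the feasible region is empty.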